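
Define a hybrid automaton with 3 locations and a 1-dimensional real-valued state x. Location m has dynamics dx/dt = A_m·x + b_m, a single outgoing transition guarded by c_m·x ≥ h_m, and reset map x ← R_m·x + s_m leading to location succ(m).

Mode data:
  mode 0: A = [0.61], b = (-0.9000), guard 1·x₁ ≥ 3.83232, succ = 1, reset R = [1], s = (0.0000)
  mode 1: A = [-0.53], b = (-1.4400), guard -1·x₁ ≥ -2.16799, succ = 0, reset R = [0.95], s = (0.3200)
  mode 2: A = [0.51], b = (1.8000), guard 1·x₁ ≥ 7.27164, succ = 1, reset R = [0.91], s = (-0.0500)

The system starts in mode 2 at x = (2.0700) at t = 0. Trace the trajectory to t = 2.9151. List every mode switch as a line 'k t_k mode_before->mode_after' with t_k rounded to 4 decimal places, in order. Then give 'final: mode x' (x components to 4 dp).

1 1.2882 2->1
2 2.4998 1->0
final: 0 2.6403

Mode 2: guard c·x = 7.2716 hit at Δt = 1.2882 (t = 1.2882), x⁻ = (7.2716) → reset → x⁺ = (6.5672), jump to mode 1
Mode 1: guard c·x = -2.1680 hit at Δt = 1.2116 (t = 2.4998), x⁻ = (2.1680) → reset → x⁺ = (2.3796), jump to mode 0
Mode 0: flow for 0.4153 to horizon, guard not reached → x = (2.6403)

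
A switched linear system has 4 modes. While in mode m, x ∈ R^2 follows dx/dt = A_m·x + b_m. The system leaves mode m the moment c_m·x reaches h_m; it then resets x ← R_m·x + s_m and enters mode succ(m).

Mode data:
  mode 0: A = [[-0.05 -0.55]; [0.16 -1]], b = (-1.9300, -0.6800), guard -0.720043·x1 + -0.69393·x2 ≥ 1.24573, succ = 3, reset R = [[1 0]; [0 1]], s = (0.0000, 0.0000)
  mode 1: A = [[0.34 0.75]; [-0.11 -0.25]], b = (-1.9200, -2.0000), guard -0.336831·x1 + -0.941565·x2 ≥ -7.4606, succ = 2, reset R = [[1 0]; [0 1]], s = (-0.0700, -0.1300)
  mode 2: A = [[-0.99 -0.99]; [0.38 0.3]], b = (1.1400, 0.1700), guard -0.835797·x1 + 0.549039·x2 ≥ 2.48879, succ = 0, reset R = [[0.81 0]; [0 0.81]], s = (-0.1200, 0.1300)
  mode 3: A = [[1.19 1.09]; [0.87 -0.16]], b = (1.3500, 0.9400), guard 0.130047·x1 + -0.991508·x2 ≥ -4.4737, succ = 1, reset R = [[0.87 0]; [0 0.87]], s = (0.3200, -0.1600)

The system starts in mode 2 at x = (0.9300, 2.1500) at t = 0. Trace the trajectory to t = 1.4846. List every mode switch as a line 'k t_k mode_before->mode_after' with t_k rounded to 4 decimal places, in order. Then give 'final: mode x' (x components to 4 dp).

Mode 2: guard c·x = 2.4888 hit at Δt = 1.1296 (t = 1.1296), x⁻ = (-0.8327, 3.2654) → reset → x⁺ = (-0.7945, 2.7750), jump to mode 0
Mode 0: flow for 0.3550 to horizon, guard not reached → x = (-1.8847, 1.6760)

1 1.1296 2->0
final: 0 -1.8847 1.6760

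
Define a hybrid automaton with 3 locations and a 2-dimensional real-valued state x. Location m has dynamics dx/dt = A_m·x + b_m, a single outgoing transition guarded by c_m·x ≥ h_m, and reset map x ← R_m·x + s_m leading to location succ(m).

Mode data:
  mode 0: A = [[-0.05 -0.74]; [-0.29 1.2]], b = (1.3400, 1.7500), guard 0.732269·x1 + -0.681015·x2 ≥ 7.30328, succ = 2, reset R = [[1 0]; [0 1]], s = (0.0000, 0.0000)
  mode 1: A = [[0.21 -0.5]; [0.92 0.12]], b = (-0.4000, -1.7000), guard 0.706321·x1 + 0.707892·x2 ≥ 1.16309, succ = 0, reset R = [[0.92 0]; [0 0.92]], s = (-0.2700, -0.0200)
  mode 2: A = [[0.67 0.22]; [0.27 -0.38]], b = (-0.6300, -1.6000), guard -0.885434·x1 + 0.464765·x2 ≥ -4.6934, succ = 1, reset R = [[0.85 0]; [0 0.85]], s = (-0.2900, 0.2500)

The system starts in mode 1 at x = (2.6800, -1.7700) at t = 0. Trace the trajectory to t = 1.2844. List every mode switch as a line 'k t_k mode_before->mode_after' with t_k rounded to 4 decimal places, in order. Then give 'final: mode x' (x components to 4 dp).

Mode 1: guard c·x = 1.1631 hit at Δt = 0.4139 (t = 0.4139), x⁻ = (3.1024, -1.4525) → reset → x⁺ = (2.5843, -1.3563), jump to mode 0
Mode 0: flow for 0.8705 to horizon, guard not reached → x = (4.7965, -2.7007)

1 0.4139 1->0
final: 0 4.7965 -2.7007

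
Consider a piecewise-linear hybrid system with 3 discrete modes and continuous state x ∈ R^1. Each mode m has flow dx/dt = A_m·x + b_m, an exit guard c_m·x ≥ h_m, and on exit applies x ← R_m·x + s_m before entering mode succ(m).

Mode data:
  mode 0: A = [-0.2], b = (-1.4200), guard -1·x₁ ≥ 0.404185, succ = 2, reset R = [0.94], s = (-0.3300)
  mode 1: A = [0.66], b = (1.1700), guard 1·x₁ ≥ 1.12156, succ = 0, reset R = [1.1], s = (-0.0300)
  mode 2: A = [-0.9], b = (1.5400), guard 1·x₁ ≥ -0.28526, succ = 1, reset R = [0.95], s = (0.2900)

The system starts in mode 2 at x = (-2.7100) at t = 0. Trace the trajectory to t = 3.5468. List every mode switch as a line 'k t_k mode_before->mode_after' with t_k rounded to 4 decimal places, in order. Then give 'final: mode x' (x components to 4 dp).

1 0.8834 2->1
2 1.6100 1->0
3 2.6861 0->2
4 2.9004 2->1
final: 1 0.9723

Mode 2: guard c·x = -0.2853 hit at Δt = 0.8834 (t = 0.8834), x⁻ = (-0.2853) → reset → x⁺ = (0.0190), jump to mode 1
Mode 1: guard c·x = 1.1216 hit at Δt = 0.7266 (t = 1.6100), x⁻ = (1.1216) → reset → x⁺ = (1.2037), jump to mode 0
Mode 0: guard c·x = 0.4042 hit at Δt = 1.0761 (t = 2.6861), x⁻ = (-0.4042) → reset → x⁺ = (-0.7099), jump to mode 2
Mode 2: guard c·x = -0.2853 hit at Δt = 0.2143 (t = 2.9004), x⁻ = (-0.2853) → reset → x⁺ = (0.0190), jump to mode 1
Mode 1: flow for 0.6464 to horizon, guard not reached → x = (0.9723)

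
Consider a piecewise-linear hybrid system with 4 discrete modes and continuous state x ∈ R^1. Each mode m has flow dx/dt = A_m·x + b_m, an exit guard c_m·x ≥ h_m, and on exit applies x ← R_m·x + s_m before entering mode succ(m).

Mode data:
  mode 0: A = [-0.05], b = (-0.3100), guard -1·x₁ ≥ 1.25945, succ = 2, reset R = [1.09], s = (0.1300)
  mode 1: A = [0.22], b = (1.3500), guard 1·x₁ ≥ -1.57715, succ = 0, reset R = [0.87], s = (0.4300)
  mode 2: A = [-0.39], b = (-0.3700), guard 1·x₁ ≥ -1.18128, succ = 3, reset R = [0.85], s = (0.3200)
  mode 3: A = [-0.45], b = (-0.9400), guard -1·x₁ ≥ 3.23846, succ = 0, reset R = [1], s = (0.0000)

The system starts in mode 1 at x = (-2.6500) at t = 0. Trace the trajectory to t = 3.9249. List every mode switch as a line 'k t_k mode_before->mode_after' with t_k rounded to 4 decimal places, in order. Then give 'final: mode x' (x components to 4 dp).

Mode 1: guard c·x = -1.5772 hit at Δt = 1.2195 (t = 1.2195), x⁻ = (-1.5771) → reset → x⁺ = (-0.9421), jump to mode 0
Mode 0: guard c·x = 1.2594 hit at Δt = 1.2450 (t = 2.4645), x⁻ = (-1.2594) → reset → x⁺ = (-1.2428), jump to mode 2
Mode 2: guard c·x = -1.1813 hit at Δt = 0.6018 (t = 3.0663), x⁻ = (-1.1813) → reset → x⁺ = (-0.6841), jump to mode 3
Mode 3: flow for 0.8586 to horizon, guard not reached → x = (-1.1343)

1 1.2195 1->0
2 2.4645 0->2
3 3.0663 2->3
final: 3 -1.1343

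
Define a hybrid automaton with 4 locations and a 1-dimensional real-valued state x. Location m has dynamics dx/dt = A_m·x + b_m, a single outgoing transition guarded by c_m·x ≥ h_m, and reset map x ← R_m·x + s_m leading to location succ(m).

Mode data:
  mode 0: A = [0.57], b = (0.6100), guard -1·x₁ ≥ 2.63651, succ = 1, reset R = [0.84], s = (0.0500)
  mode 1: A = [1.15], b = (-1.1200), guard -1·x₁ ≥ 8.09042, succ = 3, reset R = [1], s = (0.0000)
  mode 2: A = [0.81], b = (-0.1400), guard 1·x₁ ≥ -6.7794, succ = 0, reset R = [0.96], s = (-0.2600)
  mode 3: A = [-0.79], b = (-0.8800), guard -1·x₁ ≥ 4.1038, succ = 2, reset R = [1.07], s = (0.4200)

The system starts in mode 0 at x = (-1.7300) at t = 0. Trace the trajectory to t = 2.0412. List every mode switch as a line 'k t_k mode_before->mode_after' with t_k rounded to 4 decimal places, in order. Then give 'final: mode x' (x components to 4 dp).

1 1.5167 0->1
final: 1 -4.7631

Mode 0: guard c·x = 2.6365 hit at Δt = 1.5167 (t = 1.5167), x⁻ = (-2.6365) → reset → x⁺ = (-2.1647), jump to mode 1
Mode 1: flow for 0.5245 to horizon, guard not reached → x = (-4.7631)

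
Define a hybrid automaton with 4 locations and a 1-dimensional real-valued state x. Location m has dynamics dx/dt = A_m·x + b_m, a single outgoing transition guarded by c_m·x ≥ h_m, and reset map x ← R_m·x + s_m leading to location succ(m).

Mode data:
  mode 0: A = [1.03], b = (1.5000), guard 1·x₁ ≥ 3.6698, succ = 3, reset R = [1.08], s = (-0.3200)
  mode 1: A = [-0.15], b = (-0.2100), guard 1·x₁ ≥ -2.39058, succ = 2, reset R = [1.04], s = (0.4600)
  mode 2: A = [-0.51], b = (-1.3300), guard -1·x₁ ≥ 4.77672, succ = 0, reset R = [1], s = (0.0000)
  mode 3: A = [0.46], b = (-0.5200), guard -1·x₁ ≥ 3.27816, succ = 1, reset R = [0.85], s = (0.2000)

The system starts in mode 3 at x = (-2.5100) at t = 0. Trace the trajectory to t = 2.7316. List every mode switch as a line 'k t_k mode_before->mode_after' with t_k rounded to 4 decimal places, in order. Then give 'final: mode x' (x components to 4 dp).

1 0.4162 3->1
2 1.6190 1->2
final: 2 -2.2781

Mode 3: guard c·x = 3.2782 hit at Δt = 0.4162 (t = 0.4162), x⁻ = (-3.2782) → reset → x⁺ = (-2.5864), jump to mode 1
Mode 1: guard c·x = -2.3906 hit at Δt = 1.2028 (t = 1.6190), x⁻ = (-2.3906) → reset → x⁺ = (-2.0262), jump to mode 2
Mode 2: flow for 1.1126 to horizon, guard not reached → x = (-2.2781)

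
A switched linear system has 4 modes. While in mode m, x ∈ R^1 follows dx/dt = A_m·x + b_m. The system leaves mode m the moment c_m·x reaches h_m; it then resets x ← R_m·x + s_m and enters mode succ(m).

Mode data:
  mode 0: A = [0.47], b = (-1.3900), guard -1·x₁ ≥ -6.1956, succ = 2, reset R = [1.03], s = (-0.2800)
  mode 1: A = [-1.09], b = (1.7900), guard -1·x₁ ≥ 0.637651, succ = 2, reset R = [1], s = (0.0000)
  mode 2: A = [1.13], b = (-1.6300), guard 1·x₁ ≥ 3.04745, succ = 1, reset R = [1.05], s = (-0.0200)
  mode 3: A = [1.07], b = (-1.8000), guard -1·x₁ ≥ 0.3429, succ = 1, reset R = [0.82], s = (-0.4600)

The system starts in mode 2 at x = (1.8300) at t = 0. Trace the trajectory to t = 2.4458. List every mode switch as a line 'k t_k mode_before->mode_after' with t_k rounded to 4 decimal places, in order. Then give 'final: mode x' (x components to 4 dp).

1 1.2576 2->1
final: 1 2.0633

Mode 2: guard c·x = 3.0474 hit at Δt = 1.2576 (t = 1.2576), x⁻ = (3.0475) → reset → x⁺ = (3.1798), jump to mode 1
Mode 1: flow for 1.1882 to horizon, guard not reached → x = (2.0633)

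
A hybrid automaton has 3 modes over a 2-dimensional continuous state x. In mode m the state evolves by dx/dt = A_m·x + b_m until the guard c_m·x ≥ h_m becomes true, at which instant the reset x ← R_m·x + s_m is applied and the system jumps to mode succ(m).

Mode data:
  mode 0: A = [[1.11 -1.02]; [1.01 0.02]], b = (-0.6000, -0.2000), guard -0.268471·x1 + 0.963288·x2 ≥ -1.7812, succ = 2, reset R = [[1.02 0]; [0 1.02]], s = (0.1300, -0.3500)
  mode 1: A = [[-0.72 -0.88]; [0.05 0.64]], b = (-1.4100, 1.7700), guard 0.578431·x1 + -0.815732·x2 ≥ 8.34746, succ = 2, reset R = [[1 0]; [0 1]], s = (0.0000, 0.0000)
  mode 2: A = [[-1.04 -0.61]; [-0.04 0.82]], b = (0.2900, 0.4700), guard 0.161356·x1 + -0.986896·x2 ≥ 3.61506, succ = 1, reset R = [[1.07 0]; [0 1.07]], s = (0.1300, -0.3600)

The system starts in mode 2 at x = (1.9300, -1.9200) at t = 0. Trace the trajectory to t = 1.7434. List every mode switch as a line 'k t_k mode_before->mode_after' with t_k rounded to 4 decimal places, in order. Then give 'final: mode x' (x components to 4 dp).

Mode 2: guard c·x = 3.6151 hit at Δt = 0.8451 (t = 0.8451), x⁻ = (1.8768, -3.3562) → reset → x⁺ = (2.1382, -3.9511), jump to mode 1
Mode 1: flow for 0.8983 to horizon, guard not reached → x = (2.7171, -4.7278)

1 0.8451 2->1
final: 1 2.7171 -4.7278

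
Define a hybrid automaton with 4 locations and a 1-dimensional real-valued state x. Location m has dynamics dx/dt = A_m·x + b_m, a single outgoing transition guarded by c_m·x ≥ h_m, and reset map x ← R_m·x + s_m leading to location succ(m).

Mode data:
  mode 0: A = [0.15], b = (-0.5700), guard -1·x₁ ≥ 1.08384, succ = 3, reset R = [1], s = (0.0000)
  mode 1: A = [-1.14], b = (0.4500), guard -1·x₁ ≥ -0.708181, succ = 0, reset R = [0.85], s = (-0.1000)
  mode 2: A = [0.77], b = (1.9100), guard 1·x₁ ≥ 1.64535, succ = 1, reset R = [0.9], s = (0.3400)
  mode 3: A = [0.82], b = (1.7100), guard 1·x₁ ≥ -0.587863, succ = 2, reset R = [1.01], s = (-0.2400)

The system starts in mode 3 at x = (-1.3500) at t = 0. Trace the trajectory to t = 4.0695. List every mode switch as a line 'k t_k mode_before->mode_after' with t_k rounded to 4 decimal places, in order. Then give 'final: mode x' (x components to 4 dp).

Mode 3: guard c·x = -0.5879 hit at Δt = 0.8673 (t = 0.8673), x⁻ = (-0.5879) → reset → x⁺ = (-0.8337), jump to mode 2
Mode 2: guard c·x = 1.6454 hit at Δt = 1.1928 (t = 2.0601), x⁻ = (1.6454) → reset → x⁺ = (1.8208), jump to mode 1
Mode 1: guard c·x = -0.7082 hit at Δt = 1.3290 (t = 3.3891), x⁻ = (0.7082) → reset → x⁺ = (0.5020), jump to mode 0
Mode 0: flow for 0.6804 to horizon, guard not reached → x = (0.1476)

1 0.8673 3->2
2 2.0601 2->1
3 3.3891 1->0
final: 0 0.1476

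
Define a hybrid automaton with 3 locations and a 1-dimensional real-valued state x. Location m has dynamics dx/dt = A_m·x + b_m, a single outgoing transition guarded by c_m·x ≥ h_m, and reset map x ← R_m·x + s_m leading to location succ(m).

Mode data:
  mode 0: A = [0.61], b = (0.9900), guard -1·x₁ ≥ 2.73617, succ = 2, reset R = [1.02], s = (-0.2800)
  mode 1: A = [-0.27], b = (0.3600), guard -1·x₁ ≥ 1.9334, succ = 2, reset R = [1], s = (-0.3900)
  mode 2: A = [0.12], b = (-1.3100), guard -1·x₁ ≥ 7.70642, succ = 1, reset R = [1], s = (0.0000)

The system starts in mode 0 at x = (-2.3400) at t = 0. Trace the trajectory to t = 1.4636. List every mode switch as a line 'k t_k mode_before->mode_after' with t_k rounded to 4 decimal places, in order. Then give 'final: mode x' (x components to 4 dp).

Mode 0: guard c·x = 2.7362 hit at Δt = 0.7211 (t = 0.7211), x⁻ = (-2.7362) → reset → x⁺ = (-3.0709), jump to mode 2
Mode 2: flow for 0.7425 to horizon, guard not reached → x = (-4.3744)

1 0.7211 0->2
final: 2 -4.3744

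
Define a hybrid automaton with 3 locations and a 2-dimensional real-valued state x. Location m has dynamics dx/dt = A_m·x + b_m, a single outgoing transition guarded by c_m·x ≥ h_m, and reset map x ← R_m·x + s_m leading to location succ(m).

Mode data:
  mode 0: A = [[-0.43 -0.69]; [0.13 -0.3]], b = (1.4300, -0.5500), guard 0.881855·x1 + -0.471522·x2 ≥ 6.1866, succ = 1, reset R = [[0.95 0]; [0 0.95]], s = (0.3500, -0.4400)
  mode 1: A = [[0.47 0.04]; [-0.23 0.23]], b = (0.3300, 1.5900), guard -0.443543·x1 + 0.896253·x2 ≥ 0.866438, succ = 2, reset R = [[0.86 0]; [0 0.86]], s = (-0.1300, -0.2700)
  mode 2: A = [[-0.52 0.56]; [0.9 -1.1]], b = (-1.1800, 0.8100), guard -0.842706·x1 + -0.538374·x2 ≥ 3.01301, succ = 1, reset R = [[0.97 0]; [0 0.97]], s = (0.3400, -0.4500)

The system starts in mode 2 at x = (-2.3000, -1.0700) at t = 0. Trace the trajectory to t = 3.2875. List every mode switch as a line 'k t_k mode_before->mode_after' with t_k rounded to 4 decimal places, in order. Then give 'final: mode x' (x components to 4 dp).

1 0.9279 2->1
2 1.5442 1->2
3 2.2651 2->1
4 2.8062 1->2
final: 2 -2.7848 -1.0216

Mode 2: guard c·x = 3.0130 hit at Δt = 0.9279 (t = 0.9279), x⁻ = (-2.7667, -1.2658) → reset → x⁺ = (-2.3437, -1.6779), jump to mode 1
Mode 1: guard c·x = 0.8664 hit at Δt = 0.6163 (t = 1.5442), x⁻ = (-2.9275, -0.4821) → reset → x⁺ = (-2.6477, -0.6846), jump to mode 2
Mode 2: guard c·x = 3.0130 hit at Δt = 0.7209 (t = 2.2651), x⁻ = (-2.8475, -1.1394) → reset → x⁺ = (-2.4220, -1.5552), jump to mode 1
Mode 1: guard c·x = 0.8664 hit at Δt = 0.5411 (t = 2.8062), x⁻ = (-2.9463, -0.4913) → reset → x⁺ = (-2.6638, -0.6926), jump to mode 2
Mode 2: flow for 0.4813 to horizon, guard not reached → x = (-2.7848, -1.0216)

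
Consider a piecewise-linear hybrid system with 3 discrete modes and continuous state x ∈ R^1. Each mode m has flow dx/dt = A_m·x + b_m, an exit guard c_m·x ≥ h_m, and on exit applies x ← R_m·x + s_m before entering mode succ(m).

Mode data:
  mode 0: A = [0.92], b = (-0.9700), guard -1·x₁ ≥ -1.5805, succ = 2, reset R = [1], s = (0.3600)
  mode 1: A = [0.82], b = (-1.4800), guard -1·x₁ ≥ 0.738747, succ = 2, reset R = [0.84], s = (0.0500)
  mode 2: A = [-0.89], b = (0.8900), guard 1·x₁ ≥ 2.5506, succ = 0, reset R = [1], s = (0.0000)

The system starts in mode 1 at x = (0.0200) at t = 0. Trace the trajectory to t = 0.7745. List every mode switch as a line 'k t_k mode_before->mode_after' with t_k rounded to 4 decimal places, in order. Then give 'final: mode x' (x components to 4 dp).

Mode 1: guard c·x = 0.7387 hit at Δt = 0.4320 (t = 0.4320), x⁻ = (-0.7387) → reset → x⁺ = (-0.5705), jump to mode 2
Mode 2: flow for 0.3425 to horizon, guard not reached → x = (-0.1579)

1 0.4320 1->2
final: 2 -0.1579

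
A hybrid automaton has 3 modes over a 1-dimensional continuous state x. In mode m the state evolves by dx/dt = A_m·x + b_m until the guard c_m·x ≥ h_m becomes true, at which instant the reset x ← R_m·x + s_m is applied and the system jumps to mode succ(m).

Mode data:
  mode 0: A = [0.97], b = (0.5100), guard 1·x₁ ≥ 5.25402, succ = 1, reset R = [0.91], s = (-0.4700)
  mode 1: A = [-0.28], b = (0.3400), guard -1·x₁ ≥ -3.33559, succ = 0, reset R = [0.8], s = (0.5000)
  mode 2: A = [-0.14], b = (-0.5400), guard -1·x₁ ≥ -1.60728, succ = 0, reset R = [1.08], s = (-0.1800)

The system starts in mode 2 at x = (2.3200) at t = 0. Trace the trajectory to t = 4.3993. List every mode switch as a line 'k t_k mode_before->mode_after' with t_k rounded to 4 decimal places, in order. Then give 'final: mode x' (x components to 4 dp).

Mode 2: guard c·x = -1.6073 hit at Δt = 0.8757 (t = 0.8757), x⁻ = (1.6073) → reset → x⁺ = (1.5559), jump to mode 0
Mode 0: guard c·x = 5.2540 hit at Δt = 1.0528 (t = 1.9285), x⁻ = (5.2540) → reset → x⁺ = (4.3112), jump to mode 1
Mode 1: guard c·x = -3.3356 hit at Δt = 1.3513 (t = 3.2798), x⁻ = (3.3356) → reset → x⁺ = (3.1685), jump to mode 0
Mode 0: guard c·x = 5.2540 hit at Δt = 0.4614 (t = 3.7412), x⁻ = (5.2540) → reset → x⁺ = (4.3112), jump to mode 1
Mode 1: flow for 0.6581 to horizon, guard not reached → x = (3.7900)

1 0.8757 2->0
2 1.9285 0->1
3 3.2798 1->0
4 3.7412 0->1
final: 1 3.7900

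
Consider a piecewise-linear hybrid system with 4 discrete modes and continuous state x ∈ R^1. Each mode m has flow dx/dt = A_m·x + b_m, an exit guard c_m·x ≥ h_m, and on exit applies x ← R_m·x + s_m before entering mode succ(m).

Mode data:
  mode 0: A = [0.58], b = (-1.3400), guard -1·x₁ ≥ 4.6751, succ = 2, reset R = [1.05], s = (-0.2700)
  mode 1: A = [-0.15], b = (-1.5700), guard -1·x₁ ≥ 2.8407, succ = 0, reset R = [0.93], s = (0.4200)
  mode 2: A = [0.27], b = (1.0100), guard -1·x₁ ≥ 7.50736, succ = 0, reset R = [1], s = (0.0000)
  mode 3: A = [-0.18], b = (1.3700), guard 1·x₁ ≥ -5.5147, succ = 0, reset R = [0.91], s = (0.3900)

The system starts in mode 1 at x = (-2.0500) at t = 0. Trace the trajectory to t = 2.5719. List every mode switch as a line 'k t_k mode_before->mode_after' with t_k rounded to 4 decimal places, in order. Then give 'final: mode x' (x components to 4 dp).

Mode 1: guard c·x = 2.8407 hit at Δt = 0.6577 (t = 0.6577), x⁻ = (-2.8407) → reset → x⁺ = (-2.2219), jump to mode 0
Mode 0: guard c·x = 4.6751 hit at Δt = 0.7459 (t = 1.4036), x⁻ = (-4.6751) → reset → x⁺ = (-5.1789), jump to mode 2
Mode 2: flow for 1.1683 to horizon, guard not reached → x = (-5.7122)

1 0.6577 1->0
2 1.4036 0->2
final: 2 -5.7122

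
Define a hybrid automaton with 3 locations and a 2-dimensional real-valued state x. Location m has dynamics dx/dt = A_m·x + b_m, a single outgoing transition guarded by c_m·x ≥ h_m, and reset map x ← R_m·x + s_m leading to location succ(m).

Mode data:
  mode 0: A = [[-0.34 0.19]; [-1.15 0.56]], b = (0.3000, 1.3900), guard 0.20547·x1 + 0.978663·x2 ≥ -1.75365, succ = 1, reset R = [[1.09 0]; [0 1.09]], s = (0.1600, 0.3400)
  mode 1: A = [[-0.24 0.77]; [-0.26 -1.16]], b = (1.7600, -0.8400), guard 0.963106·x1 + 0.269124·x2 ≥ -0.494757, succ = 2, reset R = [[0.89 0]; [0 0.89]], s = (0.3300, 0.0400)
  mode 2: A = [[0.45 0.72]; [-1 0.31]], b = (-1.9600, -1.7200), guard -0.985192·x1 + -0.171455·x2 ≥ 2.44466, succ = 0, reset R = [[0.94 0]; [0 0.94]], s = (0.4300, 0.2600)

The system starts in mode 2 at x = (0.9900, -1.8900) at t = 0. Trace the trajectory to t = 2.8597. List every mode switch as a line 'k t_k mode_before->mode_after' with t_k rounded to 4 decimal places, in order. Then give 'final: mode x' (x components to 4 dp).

1 0.6941 2->0
2 1.6697 0->1
3 2.3802 1->2
final: 2 -1.3766 -1.5115

Mode 2: guard c·x = 2.4447 hit at Δt = 0.6941 (t = 0.6941), x⁻ = (-1.8753, -3.4828) → reset → x⁺ = (-1.3328, -3.0138), jump to mode 0
Mode 0: guard c·x = -1.7536 hit at Δt = 0.9756 (t = 1.6697), x⁻ = (-1.0690, -1.5674) → reset → x⁺ = (-1.0052, -1.3685), jump to mode 1
Mode 1: guard c·x = -0.4948 hit at Δt = 0.7105 (t = 2.3802), x⁻ = (-0.2530, -0.9330) → reset → x⁺ = (0.1048, -0.7903), jump to mode 2
Mode 2: flow for 0.4795 to horizon, guard not reached → x = (-1.3766, -1.5115)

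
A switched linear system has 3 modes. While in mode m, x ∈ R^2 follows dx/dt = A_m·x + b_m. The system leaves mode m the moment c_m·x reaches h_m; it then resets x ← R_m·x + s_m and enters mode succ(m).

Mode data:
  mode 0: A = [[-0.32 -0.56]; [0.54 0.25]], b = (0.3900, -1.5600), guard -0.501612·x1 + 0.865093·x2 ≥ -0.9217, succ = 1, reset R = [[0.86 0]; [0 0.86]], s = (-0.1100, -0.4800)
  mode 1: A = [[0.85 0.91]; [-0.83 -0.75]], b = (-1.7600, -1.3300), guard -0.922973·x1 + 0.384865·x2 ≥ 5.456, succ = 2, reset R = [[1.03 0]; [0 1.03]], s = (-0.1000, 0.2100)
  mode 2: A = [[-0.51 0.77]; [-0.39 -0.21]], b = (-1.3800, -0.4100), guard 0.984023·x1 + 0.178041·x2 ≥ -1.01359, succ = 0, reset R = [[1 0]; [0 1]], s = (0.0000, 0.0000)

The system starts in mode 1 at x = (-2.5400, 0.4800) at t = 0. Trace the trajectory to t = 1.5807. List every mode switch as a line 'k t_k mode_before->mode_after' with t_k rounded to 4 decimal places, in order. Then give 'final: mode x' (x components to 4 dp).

1 0.6548 1->2
final: 2 -3.3389 2.3868

Mode 1: guard c·x = 5.4560 hit at Δt = 0.6548 (t = 0.6548), x⁻ = (-5.3635, 1.3137) → reset → x⁺ = (-5.6244, 1.5632), jump to mode 2
Mode 2: flow for 0.9259 to horizon, guard not reached → x = (-3.3389, 2.3868)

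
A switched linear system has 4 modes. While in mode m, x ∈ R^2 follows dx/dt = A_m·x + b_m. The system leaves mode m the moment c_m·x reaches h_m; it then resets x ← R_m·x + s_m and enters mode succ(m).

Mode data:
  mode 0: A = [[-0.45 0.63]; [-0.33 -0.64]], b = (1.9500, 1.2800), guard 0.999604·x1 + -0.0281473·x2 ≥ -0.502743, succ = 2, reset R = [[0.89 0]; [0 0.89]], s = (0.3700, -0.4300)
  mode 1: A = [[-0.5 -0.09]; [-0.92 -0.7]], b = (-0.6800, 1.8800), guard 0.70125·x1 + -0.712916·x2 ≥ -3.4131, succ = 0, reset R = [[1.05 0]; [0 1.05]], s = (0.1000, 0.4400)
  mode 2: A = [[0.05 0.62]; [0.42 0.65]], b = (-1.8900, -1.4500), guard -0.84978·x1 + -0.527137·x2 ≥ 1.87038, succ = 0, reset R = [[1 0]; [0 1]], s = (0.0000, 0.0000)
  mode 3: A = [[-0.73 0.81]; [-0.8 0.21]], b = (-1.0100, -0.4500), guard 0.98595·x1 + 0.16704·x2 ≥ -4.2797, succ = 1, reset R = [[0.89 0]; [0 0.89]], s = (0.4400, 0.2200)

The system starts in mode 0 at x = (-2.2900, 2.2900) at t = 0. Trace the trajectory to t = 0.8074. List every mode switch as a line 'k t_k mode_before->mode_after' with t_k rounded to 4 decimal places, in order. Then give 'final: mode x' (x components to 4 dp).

1 0.4591 0->2
final: 2 -0.3297 1.5292

Mode 0: guard c·x = -0.5027 hit at Δt = 0.4591 (t = 0.4591), x⁻ = (-0.4358, 2.3852) → reset → x⁺ = (-0.0178, 1.6929), jump to mode 2
Mode 2: flow for 0.3483 to horizon, guard not reached → x = (-0.3297, 1.5292)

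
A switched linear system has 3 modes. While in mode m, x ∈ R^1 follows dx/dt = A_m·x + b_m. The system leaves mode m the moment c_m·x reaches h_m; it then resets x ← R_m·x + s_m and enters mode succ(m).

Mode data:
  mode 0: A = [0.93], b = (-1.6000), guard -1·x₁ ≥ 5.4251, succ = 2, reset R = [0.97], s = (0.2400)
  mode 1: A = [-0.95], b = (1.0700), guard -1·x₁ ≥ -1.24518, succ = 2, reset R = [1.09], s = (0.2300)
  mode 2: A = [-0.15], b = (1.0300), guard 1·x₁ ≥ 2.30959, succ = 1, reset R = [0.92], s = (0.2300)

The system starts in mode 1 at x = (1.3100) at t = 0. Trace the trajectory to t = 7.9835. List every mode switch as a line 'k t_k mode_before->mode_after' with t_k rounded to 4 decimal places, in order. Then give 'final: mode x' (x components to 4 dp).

1 0.4581 1->2
2 1.4390 2->1
3 3.8975 1->2
4 4.8784 2->1
5 7.3369 1->2
final: 2 2.0752

Mode 1: guard c·x = -1.2452 hit at Δt = 0.4581 (t = 0.4581), x⁻ = (1.2452) → reset → x⁺ = (1.5872), jump to mode 2
Mode 2: guard c·x = 2.3096 hit at Δt = 0.9809 (t = 1.4390), x⁻ = (2.3096) → reset → x⁺ = (2.3548), jump to mode 1
Mode 1: guard c·x = -1.2452 hit at Δt = 2.4585 (t = 3.8975), x⁻ = (1.2452) → reset → x⁺ = (1.5872), jump to mode 2
Mode 2: guard c·x = 2.3096 hit at Δt = 0.9809 (t = 4.8784), x⁻ = (2.3096) → reset → x⁺ = (2.3548), jump to mode 1
Mode 1: guard c·x = -1.2452 hit at Δt = 2.4585 (t = 7.3369), x⁻ = (1.2452) → reset → x⁺ = (1.5872), jump to mode 2
Mode 2: flow for 0.6466 to horizon, guard not reached → x = (2.0752)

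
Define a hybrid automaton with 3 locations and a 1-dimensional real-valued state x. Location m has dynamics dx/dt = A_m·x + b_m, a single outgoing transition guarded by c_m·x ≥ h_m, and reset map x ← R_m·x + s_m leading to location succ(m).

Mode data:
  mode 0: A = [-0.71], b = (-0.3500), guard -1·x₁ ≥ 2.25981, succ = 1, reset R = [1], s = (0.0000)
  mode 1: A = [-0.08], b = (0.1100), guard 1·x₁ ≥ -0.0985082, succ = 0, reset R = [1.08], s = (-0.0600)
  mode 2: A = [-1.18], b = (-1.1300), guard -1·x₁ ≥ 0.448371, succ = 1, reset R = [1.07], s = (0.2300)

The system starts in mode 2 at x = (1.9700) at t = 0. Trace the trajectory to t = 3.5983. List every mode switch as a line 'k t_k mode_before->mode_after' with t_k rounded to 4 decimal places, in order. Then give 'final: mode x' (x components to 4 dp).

Mode 2: guard c·x = 0.4484 hit at Δt = 1.4822 (t = 1.4822), x⁻ = (-0.4484) → reset → x⁺ = (-0.2498), jump to mode 1
Mode 1: guard c·x = -0.0985 hit at Δt = 1.2214 (t = 2.7036), x⁻ = (-0.0985) → reset → x⁺ = (-0.1664), jump to mode 0
Mode 0: flow for 0.8947 to horizon, guard not reached → x = (-0.3199)

1 1.4822 2->1
2 2.7036 1->0
final: 0 -0.3199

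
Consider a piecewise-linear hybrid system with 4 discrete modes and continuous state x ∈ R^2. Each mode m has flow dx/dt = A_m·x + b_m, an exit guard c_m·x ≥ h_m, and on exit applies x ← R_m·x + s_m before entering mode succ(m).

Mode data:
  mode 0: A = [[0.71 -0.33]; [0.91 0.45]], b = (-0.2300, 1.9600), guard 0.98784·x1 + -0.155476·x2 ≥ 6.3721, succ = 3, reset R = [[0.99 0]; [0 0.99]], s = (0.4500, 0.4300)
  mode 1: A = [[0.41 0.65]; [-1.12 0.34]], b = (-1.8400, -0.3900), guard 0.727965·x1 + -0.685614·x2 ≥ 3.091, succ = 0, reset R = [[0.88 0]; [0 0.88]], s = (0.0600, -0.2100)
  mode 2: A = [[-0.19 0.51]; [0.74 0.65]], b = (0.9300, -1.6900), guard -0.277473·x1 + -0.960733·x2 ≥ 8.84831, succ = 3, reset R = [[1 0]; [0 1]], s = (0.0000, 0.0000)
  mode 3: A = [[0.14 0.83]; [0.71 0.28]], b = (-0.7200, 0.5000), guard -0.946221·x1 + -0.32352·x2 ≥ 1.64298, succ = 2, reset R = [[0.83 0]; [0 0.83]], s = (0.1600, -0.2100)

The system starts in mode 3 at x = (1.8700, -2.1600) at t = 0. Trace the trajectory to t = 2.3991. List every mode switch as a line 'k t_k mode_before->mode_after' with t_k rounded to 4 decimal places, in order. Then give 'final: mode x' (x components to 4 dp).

Mode 3: guard c·x = 1.6430 hit at Δt = 1.4349 (t = 1.4349), x⁻ = (-1.1369, -1.7531) → reset → x⁺ = (-0.7837, -1.6651), jump to mode 2
Mode 2: flow for 0.9642 to horizon, guard not reached → x = (-1.5311, -6.3184)

1 1.4349 3->2
final: 2 -1.5311 -6.3184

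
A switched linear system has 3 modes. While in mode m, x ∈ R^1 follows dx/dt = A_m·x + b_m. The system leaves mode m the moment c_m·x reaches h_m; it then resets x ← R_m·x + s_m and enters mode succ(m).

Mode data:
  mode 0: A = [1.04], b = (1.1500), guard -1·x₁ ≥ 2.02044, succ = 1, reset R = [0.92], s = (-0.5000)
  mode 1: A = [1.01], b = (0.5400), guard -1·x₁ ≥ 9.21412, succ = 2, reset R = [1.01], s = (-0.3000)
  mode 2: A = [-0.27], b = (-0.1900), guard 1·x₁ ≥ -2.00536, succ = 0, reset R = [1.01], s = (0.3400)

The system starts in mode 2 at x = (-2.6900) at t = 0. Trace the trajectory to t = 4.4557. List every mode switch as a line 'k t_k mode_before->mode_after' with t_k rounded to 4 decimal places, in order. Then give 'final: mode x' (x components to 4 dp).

1 1.5653 2->0
2 2.0039 0->1
3 3.5483 1->2
final: 2 -7.6718

Mode 2: guard c·x = -2.0054 hit at Δt = 1.5653 (t = 1.5653), x⁻ = (-2.0054) → reset → x⁺ = (-1.6854), jump to mode 0
Mode 0: guard c·x = 2.0204 hit at Δt = 0.4386 (t = 2.0039), x⁻ = (-2.0204) → reset → x⁺ = (-2.3588), jump to mode 1
Mode 1: guard c·x = 9.2141 hit at Δt = 1.5444 (t = 3.5483), x⁻ = (-9.2141) → reset → x⁺ = (-9.6063), jump to mode 2
Mode 2: flow for 0.9074 to horizon, guard not reached → x = (-7.6718)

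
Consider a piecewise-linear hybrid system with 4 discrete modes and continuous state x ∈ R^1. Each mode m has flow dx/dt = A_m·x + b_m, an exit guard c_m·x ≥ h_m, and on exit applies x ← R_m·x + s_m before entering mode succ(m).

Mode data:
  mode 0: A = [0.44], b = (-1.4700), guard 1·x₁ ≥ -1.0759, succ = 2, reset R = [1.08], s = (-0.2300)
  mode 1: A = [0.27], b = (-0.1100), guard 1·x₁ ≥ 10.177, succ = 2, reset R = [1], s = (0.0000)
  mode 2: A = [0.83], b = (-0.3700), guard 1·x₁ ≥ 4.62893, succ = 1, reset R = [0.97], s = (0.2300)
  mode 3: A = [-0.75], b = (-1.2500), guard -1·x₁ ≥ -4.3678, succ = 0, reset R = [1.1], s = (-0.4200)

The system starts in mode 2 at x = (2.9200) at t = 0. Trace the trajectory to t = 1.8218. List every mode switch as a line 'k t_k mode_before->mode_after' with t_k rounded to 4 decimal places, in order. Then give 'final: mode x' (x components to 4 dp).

Mode 2: guard c·x = 4.6289 hit at Δt = 0.6327 (t = 0.6327), x⁻ = (4.6289) → reset → x⁺ = (4.7201), jump to mode 1
Mode 1: flow for 1.1891 to horizon, guard not reached → x = (6.3528)

1 0.6327 2->1
final: 1 6.3528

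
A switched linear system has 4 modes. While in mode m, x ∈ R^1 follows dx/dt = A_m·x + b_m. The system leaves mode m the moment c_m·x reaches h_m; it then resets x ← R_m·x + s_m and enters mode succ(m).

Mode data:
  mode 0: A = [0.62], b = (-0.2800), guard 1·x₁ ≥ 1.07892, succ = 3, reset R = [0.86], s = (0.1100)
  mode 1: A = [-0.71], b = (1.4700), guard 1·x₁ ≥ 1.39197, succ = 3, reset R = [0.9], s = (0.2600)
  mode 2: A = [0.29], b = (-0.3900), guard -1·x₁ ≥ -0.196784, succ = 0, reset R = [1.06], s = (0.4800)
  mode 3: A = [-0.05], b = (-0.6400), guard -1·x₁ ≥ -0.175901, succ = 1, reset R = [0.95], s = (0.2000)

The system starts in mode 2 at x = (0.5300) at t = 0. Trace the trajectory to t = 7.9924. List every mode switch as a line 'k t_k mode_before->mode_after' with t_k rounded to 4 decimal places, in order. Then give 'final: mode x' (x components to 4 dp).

Mode 2: guard c·x = -0.1968 hit at Δt = 1.1822 (t = 1.1822), x⁻ = (0.1968) → reset → x⁺ = (0.6886), jump to mode 0
Mode 0: guard c·x = 1.0789 hit at Δt = 1.5701 (t = 2.7523), x⁻ = (1.0789) → reset → x⁺ = (1.0379), jump to mode 3
Mode 3: guard c·x = -0.1759 hit at Δt = 1.2863 (t = 4.0386), x⁻ = (0.1759) → reset → x⁺ = (0.3671), jump to mode 1
Mode 1: guard c·x = 1.3920 hit at Δt = 1.2965 (t = 5.3351), x⁻ = (1.3920) → reset → x⁺ = (1.5128), jump to mode 3
Mode 3: guard c·x = -0.1759 hit at Δt = 1.9612 (t = 7.2963), x⁻ = (0.1759) → reset → x⁺ = (0.3671), jump to mode 1
Mode 1: flow for 0.6961 to horizon, guard not reached → x = (1.0313)

1 1.1822 2->0
2 2.7523 0->3
3 4.0386 3->1
4 5.3351 1->3
5 7.2963 3->1
final: 1 1.0313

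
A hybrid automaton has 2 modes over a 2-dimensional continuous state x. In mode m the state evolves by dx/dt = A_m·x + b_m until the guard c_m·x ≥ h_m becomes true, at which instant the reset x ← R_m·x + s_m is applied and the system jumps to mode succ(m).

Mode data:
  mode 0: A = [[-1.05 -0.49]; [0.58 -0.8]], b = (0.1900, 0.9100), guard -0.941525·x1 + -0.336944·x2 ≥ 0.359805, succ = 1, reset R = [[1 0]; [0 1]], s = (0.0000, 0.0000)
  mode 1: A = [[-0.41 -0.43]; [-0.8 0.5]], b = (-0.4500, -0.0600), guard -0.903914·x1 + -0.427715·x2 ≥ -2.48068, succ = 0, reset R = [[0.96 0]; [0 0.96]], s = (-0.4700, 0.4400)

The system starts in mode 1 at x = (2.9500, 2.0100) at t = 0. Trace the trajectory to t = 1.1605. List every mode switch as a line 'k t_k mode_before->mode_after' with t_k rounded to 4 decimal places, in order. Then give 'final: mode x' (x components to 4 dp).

1 0.4189 1->0
final: 0 0.2981 1.8041

Mode 1: guard c·x = -2.4807 hit at Δt = 0.4189 (t = 0.4189), x⁻ = (2.0227, 1.5251) → reset → x⁺ = (1.4718, 1.9041), jump to mode 0
Mode 0: flow for 0.7416 to horizon, guard not reached → x = (0.2981, 1.8041)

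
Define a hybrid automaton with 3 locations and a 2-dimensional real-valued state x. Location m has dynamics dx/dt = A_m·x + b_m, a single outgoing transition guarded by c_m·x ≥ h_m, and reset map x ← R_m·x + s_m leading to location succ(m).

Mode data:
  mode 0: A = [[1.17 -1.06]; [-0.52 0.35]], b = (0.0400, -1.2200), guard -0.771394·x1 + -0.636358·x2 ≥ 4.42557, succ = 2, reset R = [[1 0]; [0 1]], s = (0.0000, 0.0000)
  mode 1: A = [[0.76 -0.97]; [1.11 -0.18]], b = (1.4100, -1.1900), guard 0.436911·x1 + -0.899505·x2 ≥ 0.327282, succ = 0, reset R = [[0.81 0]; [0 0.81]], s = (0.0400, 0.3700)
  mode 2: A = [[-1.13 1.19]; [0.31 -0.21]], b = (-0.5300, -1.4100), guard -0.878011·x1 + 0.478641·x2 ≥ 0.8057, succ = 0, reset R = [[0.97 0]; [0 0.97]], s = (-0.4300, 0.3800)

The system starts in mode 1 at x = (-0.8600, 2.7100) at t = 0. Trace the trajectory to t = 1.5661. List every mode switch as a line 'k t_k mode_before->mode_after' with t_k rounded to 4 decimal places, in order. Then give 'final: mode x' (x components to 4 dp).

1 1.2554 1->0
final: 0 -1.4760 -0.7670

Mode 1: guard c·x = 0.3273 hit at Δt = 1.2554 (t = 1.2554), x⁻ = (-1.5489, -1.1162) → reset → x⁺ = (-1.2146, -0.5341), jump to mode 0
Mode 0: flow for 0.3107 to horizon, guard not reached → x = (-1.4760, -0.7670)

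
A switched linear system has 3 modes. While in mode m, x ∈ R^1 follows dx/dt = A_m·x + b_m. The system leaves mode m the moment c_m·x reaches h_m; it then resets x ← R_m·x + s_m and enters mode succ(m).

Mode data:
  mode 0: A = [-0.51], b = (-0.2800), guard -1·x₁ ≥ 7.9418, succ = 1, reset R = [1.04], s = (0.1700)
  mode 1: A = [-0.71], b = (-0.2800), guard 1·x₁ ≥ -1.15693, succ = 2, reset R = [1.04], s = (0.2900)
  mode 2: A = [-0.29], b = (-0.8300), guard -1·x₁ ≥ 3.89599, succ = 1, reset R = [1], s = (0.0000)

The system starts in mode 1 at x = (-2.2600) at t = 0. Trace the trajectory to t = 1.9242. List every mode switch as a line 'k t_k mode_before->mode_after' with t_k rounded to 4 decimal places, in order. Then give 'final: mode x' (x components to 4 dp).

Mode 1: guard c·x = -1.1569 hit at Δt = 1.2601 (t = 1.2601), x⁻ = (-1.1569) → reset → x⁺ = (-0.9132), jump to mode 2
Mode 2: flow for 0.6641 to horizon, guard not reached → x = (-1.2546)

1 1.2601 1->2
final: 2 -1.2546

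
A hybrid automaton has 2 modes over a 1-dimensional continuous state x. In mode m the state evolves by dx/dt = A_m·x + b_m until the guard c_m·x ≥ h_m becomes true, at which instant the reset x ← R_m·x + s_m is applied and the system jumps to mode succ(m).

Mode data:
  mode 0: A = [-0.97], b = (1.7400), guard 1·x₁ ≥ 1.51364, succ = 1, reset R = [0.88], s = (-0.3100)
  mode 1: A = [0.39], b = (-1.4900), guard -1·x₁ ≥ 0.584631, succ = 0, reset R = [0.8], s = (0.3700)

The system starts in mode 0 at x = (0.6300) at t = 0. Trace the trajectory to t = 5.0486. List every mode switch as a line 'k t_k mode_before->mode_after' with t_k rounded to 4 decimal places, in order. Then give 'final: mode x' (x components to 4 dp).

1 1.4681 0->1
2 2.6314 1->0
3 4.6002 0->1
final: 1 0.4872

Mode 0: guard c·x = 1.5136 hit at Δt = 1.4681 (t = 1.4681), x⁻ = (1.5136) → reset → x⁺ = (1.0220), jump to mode 1
Mode 1: guard c·x = 0.5846 hit at Δt = 1.1633 (t = 2.6314), x⁻ = (-0.5846) → reset → x⁺ = (-0.0977), jump to mode 0
Mode 0: guard c·x = 1.5136 hit at Δt = 1.9688 (t = 4.6002), x⁻ = (1.5136) → reset → x⁺ = (1.0220), jump to mode 1
Mode 1: flow for 0.4484 to horizon, guard not reached → x = (0.4872)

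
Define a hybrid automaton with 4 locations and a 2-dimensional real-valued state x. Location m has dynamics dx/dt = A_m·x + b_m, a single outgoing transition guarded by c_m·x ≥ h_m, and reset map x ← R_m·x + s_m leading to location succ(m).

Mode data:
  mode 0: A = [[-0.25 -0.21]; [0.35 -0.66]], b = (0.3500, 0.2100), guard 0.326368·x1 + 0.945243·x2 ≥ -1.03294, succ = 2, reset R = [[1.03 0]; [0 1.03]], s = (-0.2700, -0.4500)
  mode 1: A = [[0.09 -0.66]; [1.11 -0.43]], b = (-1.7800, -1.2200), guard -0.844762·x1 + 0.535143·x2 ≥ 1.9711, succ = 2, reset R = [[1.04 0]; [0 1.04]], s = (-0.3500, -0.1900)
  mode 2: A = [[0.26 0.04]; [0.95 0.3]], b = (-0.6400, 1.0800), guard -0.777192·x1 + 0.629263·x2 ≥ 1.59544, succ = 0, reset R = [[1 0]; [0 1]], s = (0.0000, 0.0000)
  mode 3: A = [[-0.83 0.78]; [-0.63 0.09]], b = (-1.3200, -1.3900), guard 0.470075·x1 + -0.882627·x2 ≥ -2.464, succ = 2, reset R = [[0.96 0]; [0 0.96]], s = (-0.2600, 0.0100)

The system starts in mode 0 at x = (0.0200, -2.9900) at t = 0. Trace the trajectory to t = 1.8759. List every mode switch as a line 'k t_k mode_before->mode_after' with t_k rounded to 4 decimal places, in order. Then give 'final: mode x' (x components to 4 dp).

Mode 0: guard c·x = -1.0329 hit at Δt = 0.9616 (t = 0.9616), x⁻ = (0.6842, -1.3290) → reset → x⁺ = (0.4347, -1.8189), jump to mode 2
Mode 2: flow for 0.9143 to horizon, guard not reached → x = (-0.1689, -1.1005)

1 0.9616 0->2
final: 2 -0.1689 -1.1005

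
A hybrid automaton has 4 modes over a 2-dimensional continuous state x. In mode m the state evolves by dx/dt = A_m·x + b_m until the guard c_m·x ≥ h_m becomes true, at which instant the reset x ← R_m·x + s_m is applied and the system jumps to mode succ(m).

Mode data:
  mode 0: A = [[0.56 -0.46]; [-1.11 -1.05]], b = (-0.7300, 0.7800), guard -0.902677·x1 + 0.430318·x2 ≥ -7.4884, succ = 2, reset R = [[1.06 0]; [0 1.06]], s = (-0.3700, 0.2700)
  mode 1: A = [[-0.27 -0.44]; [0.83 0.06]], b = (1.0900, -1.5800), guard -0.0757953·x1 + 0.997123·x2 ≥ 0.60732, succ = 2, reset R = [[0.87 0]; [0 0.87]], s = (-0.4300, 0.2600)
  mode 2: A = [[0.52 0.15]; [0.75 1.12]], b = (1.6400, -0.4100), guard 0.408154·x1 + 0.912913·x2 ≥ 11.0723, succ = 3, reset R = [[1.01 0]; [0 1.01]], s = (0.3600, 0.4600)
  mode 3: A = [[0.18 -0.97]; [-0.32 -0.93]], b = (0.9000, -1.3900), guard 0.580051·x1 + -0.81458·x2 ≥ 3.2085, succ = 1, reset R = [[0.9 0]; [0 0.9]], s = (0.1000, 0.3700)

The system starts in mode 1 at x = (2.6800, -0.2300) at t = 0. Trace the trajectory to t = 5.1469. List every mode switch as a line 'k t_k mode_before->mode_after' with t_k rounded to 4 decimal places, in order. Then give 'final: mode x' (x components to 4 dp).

1 1.3022 1->2
2 2.4280 2->3
3 3.9701 3->1
4 4.2962 1->2
final: 2 7.9671 7.8532

Mode 1: guard c·x = 0.6073 hit at Δt = 1.3022 (t = 1.3022), x⁻ = (2.9361, 0.8323) → reset → x⁺ = (2.1244, 0.9841), jump to mode 2
Mode 2: guard c·x = 11.0723 hit at Δt = 1.1258 (t = 2.4280), x⁻ = (7.1177, 8.9463) → reset → x⁺ = (7.5489, 9.4958), jump to mode 3
Mode 3: guard c·x = 3.2085 hit at Δt = 1.5421 (t = 3.9701), x⁻ = (5.2384, -0.2086) → reset → x⁺ = (4.8146, 0.1822), jump to mode 1
Mode 1: guard c·x = 0.6073 hit at Δt = 0.3261 (t = 4.2962), x⁻ = (4.6692, 0.9640) → reset → x⁺ = (3.6322, 1.0987), jump to mode 2
Mode 2: flow for 0.8507 to horizon, guard not reached → x = (7.9671, 7.8532)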